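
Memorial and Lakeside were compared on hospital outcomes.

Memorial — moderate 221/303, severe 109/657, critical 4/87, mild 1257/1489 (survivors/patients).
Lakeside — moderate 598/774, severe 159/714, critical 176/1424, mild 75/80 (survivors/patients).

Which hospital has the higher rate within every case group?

Lakeside

Moderate: Memorial 221/303 = 72.9%, Lakeside 598/774 = 77.3% → Lakeside
Severe: Memorial 109/657 = 16.6%, Lakeside 159/714 = 22.3% → Lakeside
Critical: Memorial 4/87 = 4.6%, Lakeside 176/1424 = 12.4% → Lakeside
Mild: Memorial 1257/1489 = 84.4%, Lakeside 75/80 = 93.8% → Lakeside
Lakeside has the higher rate in all 4 groups.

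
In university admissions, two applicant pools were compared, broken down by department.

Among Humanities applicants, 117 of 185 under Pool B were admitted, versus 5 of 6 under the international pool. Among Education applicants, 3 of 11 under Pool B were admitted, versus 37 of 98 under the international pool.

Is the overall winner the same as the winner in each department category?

Humanities: Pool B 117/185 = 63.2%, the international pool 5/6 = 83.3% → the international pool
Education: Pool B 3/11 = 27.3%, the international pool 37/98 = 37.8% → the international pool
Overall: Pool B 120/196 = 61.2%, the international pool 42/104 = 40.4% → Pool B
The international pool wins each department group but Pool B wins overall — the comparison reverses. The international pool's applicants skew toward Education, which has a lower base rate.

No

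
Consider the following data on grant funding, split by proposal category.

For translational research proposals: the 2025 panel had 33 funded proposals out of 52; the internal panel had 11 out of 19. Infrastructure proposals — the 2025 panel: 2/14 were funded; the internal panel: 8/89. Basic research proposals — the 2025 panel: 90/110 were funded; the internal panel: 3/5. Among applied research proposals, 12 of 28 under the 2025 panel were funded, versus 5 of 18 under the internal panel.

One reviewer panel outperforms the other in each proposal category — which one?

Translational research: the 2025 panel 33/52 = 63.5%, the internal panel 11/19 = 57.9% → the 2025 panel
Infrastructure: the 2025 panel 2/14 = 14.3%, the internal panel 8/89 = 9.0% → the 2025 panel
Basic research: the 2025 panel 90/110 = 81.8%, the internal panel 3/5 = 60.0% → the 2025 panel
Applied research: the 2025 panel 12/28 = 42.9%, the internal panel 5/18 = 27.8% → the 2025 panel
The 2025 panel has the higher rate in all 4 groups.

the 2025 panel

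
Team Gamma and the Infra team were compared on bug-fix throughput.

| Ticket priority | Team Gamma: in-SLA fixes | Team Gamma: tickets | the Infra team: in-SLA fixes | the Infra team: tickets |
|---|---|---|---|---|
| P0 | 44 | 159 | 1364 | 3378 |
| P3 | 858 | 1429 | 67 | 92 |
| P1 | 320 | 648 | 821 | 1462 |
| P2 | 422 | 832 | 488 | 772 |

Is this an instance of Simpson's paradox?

P0: Team Gamma 44/159 = 27.7%, the Infra team 1364/3378 = 40.4% → the Infra team
P3: Team Gamma 858/1429 = 60.0%, the Infra team 67/92 = 72.8% → the Infra team
P1: Team Gamma 320/648 = 49.4%, the Infra team 821/1462 = 56.2% → the Infra team
P2: Team Gamma 422/832 = 50.7%, the Infra team 488/772 = 63.2% → the Infra team
Overall: Team Gamma 1644/3068 = 53.6%, the Infra team 2740/5704 = 48.0% → Team Gamma
The Infra team wins each ticket group but Team Gamma wins overall — the comparison reverses. The Infra team's tickets skew toward P0, which has a lower base rate.

Yes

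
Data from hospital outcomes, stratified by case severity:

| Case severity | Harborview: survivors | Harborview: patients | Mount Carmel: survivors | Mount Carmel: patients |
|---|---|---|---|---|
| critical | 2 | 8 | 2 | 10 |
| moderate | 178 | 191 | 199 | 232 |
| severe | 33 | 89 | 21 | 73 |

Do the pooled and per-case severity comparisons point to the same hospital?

Yes

Critical: Harborview 2/8 = 25.0%, Mount Carmel 2/10 = 20.0% → Harborview
Moderate: Harborview 178/191 = 93.2%, Mount Carmel 199/232 = 85.8% → Harborview
Severe: Harborview 33/89 = 37.1%, Mount Carmel 21/73 = 28.8% → Harborview
Overall: Harborview 213/288 = 74.0%, Mount Carmel 222/315 = 70.5% → Harborview
Harborview wins overall and in every case group — no reversal.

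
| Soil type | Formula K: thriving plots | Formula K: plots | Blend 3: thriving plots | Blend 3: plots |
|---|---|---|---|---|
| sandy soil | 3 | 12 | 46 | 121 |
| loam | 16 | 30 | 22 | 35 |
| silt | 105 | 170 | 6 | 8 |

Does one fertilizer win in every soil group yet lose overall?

Sandy soil: Formula K 3/12 = 25.0%, Blend 3 46/121 = 38.0% → Blend 3
Loam: Formula K 16/30 = 53.3%, Blend 3 22/35 = 62.9% → Blend 3
Silt: Formula K 105/170 = 61.8%, Blend 3 6/8 = 75.0% → Blend 3
Overall: Formula K 124/212 = 58.5%, Blend 3 74/164 = 45.1% → Formula K
Blend 3 wins each soil group but Formula K wins overall — the comparison reverses. Blend 3's plots skew toward sandy soil, which has a lower base rate.

Yes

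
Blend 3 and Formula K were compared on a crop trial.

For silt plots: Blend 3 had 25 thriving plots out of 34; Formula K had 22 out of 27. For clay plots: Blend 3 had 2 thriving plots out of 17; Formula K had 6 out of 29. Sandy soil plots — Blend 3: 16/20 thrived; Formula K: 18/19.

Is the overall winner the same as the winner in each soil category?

Yes

Silt: Blend 3 25/34 = 73.5%, Formula K 22/27 = 81.5% → Formula K
Clay: Blend 3 2/17 = 11.8%, Formula K 6/29 = 20.7% → Formula K
Sandy soil: Blend 3 16/20 = 80.0%, Formula K 18/19 = 94.7% → Formula K
Overall: Blend 3 43/71 = 60.6%, Formula K 46/75 = 61.3% → Formula K
Formula K wins overall and in every soil group — no reversal.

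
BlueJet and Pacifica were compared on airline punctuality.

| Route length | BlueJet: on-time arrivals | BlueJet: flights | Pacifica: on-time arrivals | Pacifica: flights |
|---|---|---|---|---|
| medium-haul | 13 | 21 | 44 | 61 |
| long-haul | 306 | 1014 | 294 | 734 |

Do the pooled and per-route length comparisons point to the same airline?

Medium-haul: BlueJet 13/21 = 61.9%, Pacifica 44/61 = 72.1% → Pacifica
Long-haul: BlueJet 306/1014 = 30.2%, Pacifica 294/734 = 40.1% → Pacifica
Overall: BlueJet 319/1035 = 30.8%, Pacifica 338/795 = 42.5% → Pacifica
Pacifica wins overall and in every route group — no reversal.

Yes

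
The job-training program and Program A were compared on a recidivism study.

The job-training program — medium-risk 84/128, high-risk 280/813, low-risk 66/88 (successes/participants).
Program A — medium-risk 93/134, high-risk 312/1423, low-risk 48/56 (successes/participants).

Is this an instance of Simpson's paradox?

No

Medium-risk: the job-training program 84/128 = 65.6%, Program A 93/134 = 69.4% → Program A
High-risk: the job-training program 280/813 = 34.4%, Program A 312/1423 = 21.9% → the job-training program
Low-risk: the job-training program 66/88 = 75.0%, Program A 48/56 = 85.7% → Program A
Overall: the job-training program 430/1029 = 41.8%, Program A 453/1613 = 28.1% → the job-training program
Neither sweeps: the job-training program wins 1 of 3 groups, Program A wins 2. The job-training program wins overall but not every group — no Simpson reversal.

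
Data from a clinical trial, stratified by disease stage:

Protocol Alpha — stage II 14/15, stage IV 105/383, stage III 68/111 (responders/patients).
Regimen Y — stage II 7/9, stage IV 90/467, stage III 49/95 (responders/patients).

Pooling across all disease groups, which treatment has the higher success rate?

Stage II: Protocol Alpha 14/15 = 93.3%, Regimen Y 7/9 = 77.8% → Protocol Alpha
Stage IV: Protocol Alpha 105/383 = 27.4%, Regimen Y 90/467 = 19.3% → Protocol Alpha
Stage III: Protocol Alpha 68/111 = 61.3%, Regimen Y 49/95 = 51.6% → Protocol Alpha
Overall: Protocol Alpha 187/509 = 36.7%, Regimen Y 146/571 = 25.6% → Protocol Alpha

Protocol Alpha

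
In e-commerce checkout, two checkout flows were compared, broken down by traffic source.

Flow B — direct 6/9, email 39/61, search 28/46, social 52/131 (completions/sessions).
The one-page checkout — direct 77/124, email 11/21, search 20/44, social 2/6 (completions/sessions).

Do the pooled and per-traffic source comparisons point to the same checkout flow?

Direct: Flow B 6/9 = 66.7%, the one-page checkout 77/124 = 62.1% → Flow B
Email: Flow B 39/61 = 63.9%, the one-page checkout 11/21 = 52.4% → Flow B
Search: Flow B 28/46 = 60.9%, the one-page checkout 20/44 = 45.5% → Flow B
Social: Flow B 52/131 = 39.7%, the one-page checkout 2/6 = 33.3% → Flow B
Overall: Flow B 125/247 = 50.6%, the one-page checkout 110/195 = 56.4% → the one-page checkout
Flow B wins each traffic group but the one-page checkout wins overall — the comparison reverses. Flow B's sessions skew toward social, which has a lower base rate.

No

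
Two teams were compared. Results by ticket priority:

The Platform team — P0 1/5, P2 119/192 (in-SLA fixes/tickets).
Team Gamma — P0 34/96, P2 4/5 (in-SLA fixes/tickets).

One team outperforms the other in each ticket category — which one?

Team Gamma

P0: the Platform team 1/5 = 20.0%, Team Gamma 34/96 = 35.4% → Team Gamma
P2: the Platform team 119/192 = 62.0%, Team Gamma 4/5 = 80.0% → Team Gamma
Team Gamma has the higher rate in both groups.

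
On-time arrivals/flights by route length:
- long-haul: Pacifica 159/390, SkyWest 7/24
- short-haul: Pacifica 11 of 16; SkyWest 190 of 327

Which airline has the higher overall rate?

Long-haul: Pacifica 159/390 = 40.8%, SkyWest 7/24 = 29.2% → Pacifica
Short-haul: Pacifica 11/16 = 68.8%, SkyWest 190/327 = 58.1% → Pacifica
Overall: Pacifica 170/406 = 41.9%, SkyWest 197/351 = 56.1% → SkyWest
(Pacifica wins every route group but SkyWest wins overall — Pacifica's flights skew toward the low-rate long-haul group.)

SkyWest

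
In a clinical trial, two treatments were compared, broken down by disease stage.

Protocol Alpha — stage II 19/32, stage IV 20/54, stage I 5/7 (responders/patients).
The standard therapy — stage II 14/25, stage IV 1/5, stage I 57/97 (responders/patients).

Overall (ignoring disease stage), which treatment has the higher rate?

Stage II: Protocol Alpha 19/32 = 59.4%, the standard therapy 14/25 = 56.0% → Protocol Alpha
Stage IV: Protocol Alpha 20/54 = 37.0%, the standard therapy 1/5 = 20.0% → Protocol Alpha
Stage I: Protocol Alpha 5/7 = 71.4%, the standard therapy 57/97 = 58.8% → Protocol Alpha
Overall: Protocol Alpha 44/93 = 47.3%, the standard therapy 72/127 = 56.7% → the standard therapy
(Protocol Alpha wins every disease group but the standard therapy wins overall — Protocol Alpha's patients skew toward the low-rate stage IV group.)

the standard therapy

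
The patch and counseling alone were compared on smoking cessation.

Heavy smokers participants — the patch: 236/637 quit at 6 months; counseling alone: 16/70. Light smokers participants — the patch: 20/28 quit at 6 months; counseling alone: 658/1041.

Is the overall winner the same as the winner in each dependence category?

Heavy smokers: the patch 236/637 = 37.0%, counseling alone 16/70 = 22.9% → the patch
Light smokers: the patch 20/28 = 71.4%, counseling alone 658/1041 = 63.2% → the patch
Overall: the patch 256/665 = 38.5%, counseling alone 674/1111 = 60.7% → counseling alone
The patch wins each dependence group but counseling alone wins overall — the comparison reverses. The patch's participants skew toward heavy smokers, which has a lower base rate.

No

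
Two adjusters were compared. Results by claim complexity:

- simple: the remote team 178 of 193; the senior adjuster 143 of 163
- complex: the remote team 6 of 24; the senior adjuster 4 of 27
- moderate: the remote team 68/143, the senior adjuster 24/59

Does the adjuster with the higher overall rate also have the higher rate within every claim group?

Yes

Simple: the remote team 178/193 = 92.2%, the senior adjuster 143/163 = 87.7% → the remote team
Complex: the remote team 6/24 = 25.0%, the senior adjuster 4/27 = 14.8% → the remote team
Moderate: the remote team 68/143 = 47.6%, the senior adjuster 24/59 = 40.7% → the remote team
Overall: the remote team 252/360 = 70.0%, the senior adjuster 171/249 = 68.7% → the remote team
The remote team wins overall and in every claim group — no reversal.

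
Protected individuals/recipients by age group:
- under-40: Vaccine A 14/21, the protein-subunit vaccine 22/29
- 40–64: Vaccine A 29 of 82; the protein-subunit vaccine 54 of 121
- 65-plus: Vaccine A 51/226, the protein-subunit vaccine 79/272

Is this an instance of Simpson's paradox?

Under-40: Vaccine A 14/21 = 66.7%, the protein-subunit vaccine 22/29 = 75.9% → the protein-subunit vaccine
40–64: Vaccine A 29/82 = 35.4%, the protein-subunit vaccine 54/121 = 44.6% → the protein-subunit vaccine
65-plus: Vaccine A 51/226 = 22.6%, the protein-subunit vaccine 79/272 = 29.0% → the protein-subunit vaccine
Overall: Vaccine A 94/329 = 28.6%, the protein-subunit vaccine 155/422 = 36.7% → the protein-subunit vaccine
The protein-subunit vaccine wins overall and in every age group — no reversal.

No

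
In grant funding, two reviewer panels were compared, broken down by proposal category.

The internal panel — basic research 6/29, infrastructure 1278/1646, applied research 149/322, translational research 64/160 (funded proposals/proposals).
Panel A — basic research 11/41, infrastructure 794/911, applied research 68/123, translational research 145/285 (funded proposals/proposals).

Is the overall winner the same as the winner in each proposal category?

Basic research: the internal panel 6/29 = 20.7%, Panel A 11/41 = 26.8% → Panel A
Infrastructure: the internal panel 1278/1646 = 77.6%, Panel A 794/911 = 87.2% → Panel A
Applied research: the internal panel 149/322 = 46.3%, Panel A 68/123 = 55.3% → Panel A
Translational research: the internal panel 64/160 = 40.0%, Panel A 145/285 = 50.9% → Panel A
Overall: the internal panel 1497/2157 = 69.4%, Panel A 1018/1360 = 74.9% → Panel A
Panel A wins overall and in every proposal group — no reversal.

Yes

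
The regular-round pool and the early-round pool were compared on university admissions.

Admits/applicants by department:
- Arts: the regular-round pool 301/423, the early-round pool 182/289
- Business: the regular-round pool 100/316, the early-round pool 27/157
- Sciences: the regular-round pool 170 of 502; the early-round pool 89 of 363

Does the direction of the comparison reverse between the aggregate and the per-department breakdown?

Arts: the regular-round pool 301/423 = 71.2%, the early-round pool 182/289 = 63.0% → the regular-round pool
Business: the regular-round pool 100/316 = 31.6%, the early-round pool 27/157 = 17.2% → the regular-round pool
Sciences: the regular-round pool 170/502 = 33.9%, the early-round pool 89/363 = 24.5% → the regular-round pool
Overall: the regular-round pool 571/1241 = 46.0%, the early-round pool 298/809 = 36.8% → the regular-round pool
The regular-round pool wins overall and in every department group — no reversal.

No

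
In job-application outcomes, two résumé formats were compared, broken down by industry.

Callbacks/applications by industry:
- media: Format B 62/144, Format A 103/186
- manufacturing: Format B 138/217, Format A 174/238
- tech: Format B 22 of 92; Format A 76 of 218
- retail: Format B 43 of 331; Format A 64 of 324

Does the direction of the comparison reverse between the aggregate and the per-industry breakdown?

Media: Format B 62/144 = 43.1%, Format A 103/186 = 55.4% → Format A
Manufacturing: Format B 138/217 = 63.6%, Format A 174/238 = 73.1% → Format A
Tech: Format B 22/92 = 23.9%, Format A 76/218 = 34.9% → Format A
Retail: Format B 43/331 = 13.0%, Format A 64/324 = 19.8% → Format A
Overall: Format B 265/784 = 33.8%, Format A 417/966 = 43.2% → Format A
Format A wins overall and in every industry group — no reversal.

No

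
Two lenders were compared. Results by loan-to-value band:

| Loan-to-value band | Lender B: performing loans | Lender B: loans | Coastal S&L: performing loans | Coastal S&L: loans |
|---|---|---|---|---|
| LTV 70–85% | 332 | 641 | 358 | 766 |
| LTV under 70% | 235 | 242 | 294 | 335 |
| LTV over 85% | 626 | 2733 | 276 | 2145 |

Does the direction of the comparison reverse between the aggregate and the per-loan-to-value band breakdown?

LTV 70–85%: Lender B 332/641 = 51.8%, Coastal S&L 358/766 = 46.7% → Lender B
LTV under 70%: Lender B 235/242 = 97.1%, Coastal S&L 294/335 = 87.8% → Lender B
LTV over 85%: Lender B 626/2733 = 22.9%, Coastal S&L 276/2145 = 12.9% → Lender B
Overall: Lender B 1193/3616 = 33.0%, Coastal S&L 928/3246 = 28.6% → Lender B
Lender B wins overall and in every loan-to-value group — no reversal.

No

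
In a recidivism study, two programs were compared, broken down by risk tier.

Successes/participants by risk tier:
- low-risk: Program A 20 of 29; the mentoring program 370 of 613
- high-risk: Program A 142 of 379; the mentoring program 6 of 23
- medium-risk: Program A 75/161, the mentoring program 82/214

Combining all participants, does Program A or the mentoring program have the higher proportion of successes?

Low-risk: Program A 20/29 = 69.0%, the mentoring program 370/613 = 60.4% → Program A
High-risk: Program A 142/379 = 37.5%, the mentoring program 6/23 = 26.1% → Program A
Medium-risk: Program A 75/161 = 46.6%, the mentoring program 82/214 = 38.3% → Program A
Overall: Program A 237/569 = 41.7%, the mentoring program 458/850 = 53.9% → the mentoring program
(Program A wins every risk group but the mentoring program wins overall — Program A's participants skew toward the low-rate high-risk group.)

the mentoring program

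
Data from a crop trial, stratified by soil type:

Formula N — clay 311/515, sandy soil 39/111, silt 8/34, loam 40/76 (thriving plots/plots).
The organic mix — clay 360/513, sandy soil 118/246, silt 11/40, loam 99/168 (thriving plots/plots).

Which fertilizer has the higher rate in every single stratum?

Clay: Formula N 311/515 = 60.4%, the organic mix 360/513 = 70.2% → the organic mix
Sandy soil: Formula N 39/111 = 35.1%, the organic mix 118/246 = 48.0% → the organic mix
Silt: Formula N 8/34 = 23.5%, the organic mix 11/40 = 27.5% → the organic mix
Loam: Formula N 40/76 = 52.6%, the organic mix 99/168 = 58.9% → the organic mix
The organic mix has the higher rate in all 4 groups.

the organic mix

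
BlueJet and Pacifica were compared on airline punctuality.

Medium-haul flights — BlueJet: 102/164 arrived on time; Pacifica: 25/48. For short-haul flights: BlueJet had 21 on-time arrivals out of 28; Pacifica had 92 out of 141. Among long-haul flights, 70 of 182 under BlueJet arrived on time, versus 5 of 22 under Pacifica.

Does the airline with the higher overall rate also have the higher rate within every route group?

Medium-haul: BlueJet 102/164 = 62.2%, Pacifica 25/48 = 52.1% → BlueJet
Short-haul: BlueJet 21/28 = 75.0%, Pacifica 92/141 = 65.2% → BlueJet
Long-haul: BlueJet 70/182 = 38.5%, Pacifica 5/22 = 22.7% → BlueJet
Overall: BlueJet 193/374 = 51.6%, Pacifica 122/211 = 57.8% → Pacifica
BlueJet wins each route group but Pacifica wins overall — the comparison reverses. BlueJet's flights skew toward long-haul, which has a lower base rate.

No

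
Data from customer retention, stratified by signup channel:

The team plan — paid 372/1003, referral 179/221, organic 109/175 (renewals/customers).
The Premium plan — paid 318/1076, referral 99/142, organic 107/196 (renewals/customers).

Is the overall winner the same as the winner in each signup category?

Yes

Paid: the team plan 372/1003 = 37.1%, the Premium plan 318/1076 = 29.6% → the team plan
Referral: the team plan 179/221 = 81.0%, the Premium plan 99/142 = 69.7% → the team plan
Organic: the team plan 109/175 = 62.3%, the Premium plan 107/196 = 54.6% → the team plan
Overall: the team plan 660/1399 = 47.2%, the Premium plan 524/1414 = 37.1% → the team plan
The team plan wins overall and in every signup group — no reversal.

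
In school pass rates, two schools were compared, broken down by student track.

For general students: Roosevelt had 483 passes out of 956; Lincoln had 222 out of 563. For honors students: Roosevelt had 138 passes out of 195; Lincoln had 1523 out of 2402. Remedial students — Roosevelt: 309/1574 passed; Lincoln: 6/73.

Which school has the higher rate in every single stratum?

General: Roosevelt 483/956 = 50.5%, Lincoln 222/563 = 39.4% → Roosevelt
Honors: Roosevelt 138/195 = 70.8%, Lincoln 1523/2402 = 63.4% → Roosevelt
Remedial: Roosevelt 309/1574 = 19.6%, Lincoln 6/73 = 8.2% → Roosevelt
Roosevelt has the higher rate in all 3 groups.

Roosevelt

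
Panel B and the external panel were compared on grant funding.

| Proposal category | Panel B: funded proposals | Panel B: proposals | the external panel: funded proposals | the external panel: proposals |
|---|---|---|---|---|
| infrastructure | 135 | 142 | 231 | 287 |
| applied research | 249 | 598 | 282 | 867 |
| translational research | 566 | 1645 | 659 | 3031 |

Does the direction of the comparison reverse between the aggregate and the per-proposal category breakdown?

Infrastructure: Panel B 135/142 = 95.1%, the external panel 231/287 = 80.5% → Panel B
Applied research: Panel B 249/598 = 41.6%, the external panel 282/867 = 32.5% → Panel B
Translational research: Panel B 566/1645 = 34.4%, the external panel 659/3031 = 21.7% → Panel B
Overall: Panel B 950/2385 = 39.8%, the external panel 1172/4185 = 28.0% → Panel B
Panel B wins overall and in every proposal group — no reversal.

No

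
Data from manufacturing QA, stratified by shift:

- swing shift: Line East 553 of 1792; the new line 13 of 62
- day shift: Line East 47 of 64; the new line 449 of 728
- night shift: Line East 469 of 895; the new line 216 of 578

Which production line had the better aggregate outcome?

the new line

Swing shift: Line East 553/1792 = 30.9%, the new line 13/62 = 21.0% → Line East
Day shift: Line East 47/64 = 73.4%, the new line 449/728 = 61.7% → Line East
Night shift: Line East 469/895 = 52.4%, the new line 216/578 = 37.4% → Line East
Overall: Line East 1069/2751 = 38.9%, the new line 678/1368 = 49.6% → the new line
(Line East wins every shift group but the new line wins overall — Line East's units skew toward the low-rate swing shift group.)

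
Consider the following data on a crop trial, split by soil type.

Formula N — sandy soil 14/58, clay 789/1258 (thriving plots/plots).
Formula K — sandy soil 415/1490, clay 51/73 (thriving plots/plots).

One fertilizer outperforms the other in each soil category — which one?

Sandy soil: Formula N 14/58 = 24.1%, Formula K 415/1490 = 27.9% → Formula K
Clay: Formula N 789/1258 = 62.7%, Formula K 51/73 = 69.9% → Formula K
Formula K has the higher rate in both groups.

Formula K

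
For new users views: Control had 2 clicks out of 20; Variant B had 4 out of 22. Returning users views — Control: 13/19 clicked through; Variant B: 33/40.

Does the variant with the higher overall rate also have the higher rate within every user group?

New users: Control 2/20 = 10.0%, Variant B 4/22 = 18.2% → Variant B
Returning users: Control 13/19 = 68.4%, Variant B 33/40 = 82.5% → Variant B
Overall: Control 15/39 = 38.5%, Variant B 37/62 = 59.7% → Variant B
Variant B wins overall and in every user group — no reversal.

Yes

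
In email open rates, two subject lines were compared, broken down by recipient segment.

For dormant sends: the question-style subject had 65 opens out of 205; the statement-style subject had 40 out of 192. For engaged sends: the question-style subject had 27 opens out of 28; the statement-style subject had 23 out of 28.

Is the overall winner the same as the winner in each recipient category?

Yes

Dormant: the question-style subject 65/205 = 31.7%, the statement-style subject 40/192 = 20.8% → the question-style subject
Engaged: the question-style subject 27/28 = 96.4%, the statement-style subject 23/28 = 82.1% → the question-style subject
Overall: the question-style subject 92/233 = 39.5%, the statement-style subject 63/220 = 28.6% → the question-style subject
The question-style subject wins overall and in every recipient group — no reversal.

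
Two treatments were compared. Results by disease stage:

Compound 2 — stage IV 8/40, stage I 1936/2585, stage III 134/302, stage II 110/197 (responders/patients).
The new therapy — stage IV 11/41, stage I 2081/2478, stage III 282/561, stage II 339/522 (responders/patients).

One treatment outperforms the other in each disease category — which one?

the new therapy

Stage IV: Compound 2 8/40 = 20.0%, the new therapy 11/41 = 26.8% → the new therapy
Stage I: Compound 2 1936/2585 = 74.9%, the new therapy 2081/2478 = 84.0% → the new therapy
Stage III: Compound 2 134/302 = 44.4%, the new therapy 282/561 = 50.3% → the new therapy
Stage II: Compound 2 110/197 = 55.8%, the new therapy 339/522 = 64.9% → the new therapy
The new therapy has the higher rate in all 4 groups.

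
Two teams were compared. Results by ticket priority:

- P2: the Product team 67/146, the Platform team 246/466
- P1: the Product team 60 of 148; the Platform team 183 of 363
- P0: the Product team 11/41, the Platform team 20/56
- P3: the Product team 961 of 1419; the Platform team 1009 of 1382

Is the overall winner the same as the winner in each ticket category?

P2: the Product team 67/146 = 45.9%, the Platform team 246/466 = 52.8% → the Platform team
P1: the Product team 60/148 = 40.5%, the Platform team 183/363 = 50.4% → the Platform team
P0: the Product team 11/41 = 26.8%, the Platform team 20/56 = 35.7% → the Platform team
P3: the Product team 961/1419 = 67.7%, the Platform team 1009/1382 = 73.0% → the Platform team
Overall: the Product team 1099/1754 = 62.7%, the Platform team 1458/2267 = 64.3% → the Platform team
The Platform team wins overall and in every ticket group — no reversal.

Yes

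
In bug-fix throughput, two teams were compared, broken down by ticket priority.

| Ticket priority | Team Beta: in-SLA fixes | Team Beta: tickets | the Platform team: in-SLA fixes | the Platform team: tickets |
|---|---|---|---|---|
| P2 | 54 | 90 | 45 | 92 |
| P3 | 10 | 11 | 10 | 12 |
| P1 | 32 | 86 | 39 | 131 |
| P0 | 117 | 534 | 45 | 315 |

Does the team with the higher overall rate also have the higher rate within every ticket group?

Yes

P2: Team Beta 54/90 = 60.0%, the Platform team 45/92 = 48.9% → Team Beta
P3: Team Beta 10/11 = 90.9%, the Platform team 10/12 = 83.3% → Team Beta
P1: Team Beta 32/86 = 37.2%, the Platform team 39/131 = 29.8% → Team Beta
P0: Team Beta 117/534 = 21.9%, the Platform team 45/315 = 14.3% → Team Beta
Overall: Team Beta 213/721 = 29.5%, the Platform team 139/550 = 25.3% → Team Beta
Team Beta wins overall and in every ticket group — no reversal.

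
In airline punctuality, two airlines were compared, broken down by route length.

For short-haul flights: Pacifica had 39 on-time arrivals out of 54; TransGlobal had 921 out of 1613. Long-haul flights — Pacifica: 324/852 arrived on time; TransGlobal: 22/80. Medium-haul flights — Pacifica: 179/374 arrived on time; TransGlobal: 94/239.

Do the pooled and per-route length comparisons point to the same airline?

No

Short-haul: Pacifica 39/54 = 72.2%, TransGlobal 921/1613 = 57.1% → Pacifica
Long-haul: Pacifica 324/852 = 38.0%, TransGlobal 22/80 = 27.5% → Pacifica
Medium-haul: Pacifica 179/374 = 47.9%, TransGlobal 94/239 = 39.3% → Pacifica
Overall: Pacifica 542/1280 = 42.3%, TransGlobal 1037/1932 = 53.7% → TransGlobal
Pacifica wins each route group but TransGlobal wins overall — the comparison reverses. Pacifica's flights skew toward long-haul, which has a lower base rate.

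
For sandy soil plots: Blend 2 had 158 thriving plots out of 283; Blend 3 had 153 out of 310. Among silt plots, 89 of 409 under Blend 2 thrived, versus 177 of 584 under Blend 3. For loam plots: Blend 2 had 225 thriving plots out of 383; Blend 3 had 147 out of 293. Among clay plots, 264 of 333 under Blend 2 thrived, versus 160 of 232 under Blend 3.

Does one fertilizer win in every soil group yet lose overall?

Sandy soil: Blend 2 158/283 = 55.8%, Blend 3 153/310 = 49.4% → Blend 2
Silt: Blend 2 89/409 = 21.8%, Blend 3 177/584 = 30.3% → Blend 3
Loam: Blend 2 225/383 = 58.7%, Blend 3 147/293 = 50.2% → Blend 2
Clay: Blend 2 264/333 = 79.3%, Blend 3 160/232 = 69.0% → Blend 2
Overall: Blend 2 736/1408 = 52.3%, Blend 3 637/1419 = 44.9% → Blend 2
Neither sweeps: Blend 2 wins 3 of 4 groups, Blend 3 wins 1. Blend 2 wins overall but not every group — no Simpson reversal.

No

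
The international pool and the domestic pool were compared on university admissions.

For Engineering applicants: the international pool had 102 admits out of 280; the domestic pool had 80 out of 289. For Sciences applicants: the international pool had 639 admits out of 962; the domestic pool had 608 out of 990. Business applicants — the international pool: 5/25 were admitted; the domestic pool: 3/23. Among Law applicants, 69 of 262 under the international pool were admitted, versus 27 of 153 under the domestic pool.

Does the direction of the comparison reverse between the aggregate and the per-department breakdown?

Engineering: the international pool 102/280 = 36.4%, the domestic pool 80/289 = 27.7% → the international pool
Sciences: the international pool 639/962 = 66.4%, the domestic pool 608/990 = 61.4% → the international pool
Business: the international pool 5/25 = 20.0%, the domestic pool 3/23 = 13.0% → the international pool
Law: the international pool 69/262 = 26.3%, the domestic pool 27/153 = 17.6% → the international pool
Overall: the international pool 815/1529 = 53.3%, the domestic pool 718/1455 = 49.3% → the international pool
The international pool wins overall and in every department group — no reversal.

No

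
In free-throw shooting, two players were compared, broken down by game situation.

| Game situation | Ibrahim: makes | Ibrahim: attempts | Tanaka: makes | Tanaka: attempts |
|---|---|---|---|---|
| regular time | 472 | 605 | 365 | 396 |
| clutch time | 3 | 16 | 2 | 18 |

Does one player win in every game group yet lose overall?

No

Regular time: Ibrahim 472/605 = 78.0%, Tanaka 365/396 = 92.2% → Tanaka
Clutch time: Ibrahim 3/16 = 18.8%, Tanaka 2/18 = 11.1% → Ibrahim
Overall: Ibrahim 475/621 = 76.5%, Tanaka 367/414 = 88.6% → Tanaka
Neither sweeps: Ibrahim wins 1 of 2 groups, Tanaka wins 1. Tanaka wins overall but not every group — no Simpson reversal.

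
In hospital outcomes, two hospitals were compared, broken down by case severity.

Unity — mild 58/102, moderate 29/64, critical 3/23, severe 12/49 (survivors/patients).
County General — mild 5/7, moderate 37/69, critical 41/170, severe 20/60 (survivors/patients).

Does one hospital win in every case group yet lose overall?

Yes

Mild: Unity 58/102 = 56.9%, County General 5/7 = 71.4% → County General
Moderate: Unity 29/64 = 45.3%, County General 37/69 = 53.6% → County General
Critical: Unity 3/23 = 13.0%, County General 41/170 = 24.1% → County General
Severe: Unity 12/49 = 24.5%, County General 20/60 = 33.3% → County General
Overall: Unity 102/238 = 42.9%, County General 103/306 = 33.7% → Unity
County General wins each case group but Unity wins overall — the comparison reverses. County General's patients skew toward critical, which has a lower base rate.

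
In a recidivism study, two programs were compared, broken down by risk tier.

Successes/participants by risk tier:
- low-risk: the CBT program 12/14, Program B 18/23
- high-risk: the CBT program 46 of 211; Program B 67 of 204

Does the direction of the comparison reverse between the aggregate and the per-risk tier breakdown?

Low-risk: the CBT program 12/14 = 85.7%, Program B 18/23 = 78.3% → the CBT program
High-risk: the CBT program 46/211 = 21.8%, Program B 67/204 = 32.8% → Program B
Overall: the CBT program 58/225 = 25.8%, Program B 85/227 = 37.4% → Program B
Neither sweeps: the CBT program wins 1 of 2 groups, Program B wins 1. Program B wins overall but not every group — no Simpson reversal.

No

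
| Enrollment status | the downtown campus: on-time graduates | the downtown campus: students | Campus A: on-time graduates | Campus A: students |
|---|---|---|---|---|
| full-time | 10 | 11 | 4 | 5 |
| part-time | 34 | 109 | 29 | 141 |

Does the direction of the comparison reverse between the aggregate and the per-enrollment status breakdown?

No

Full-time: the downtown campus 10/11 = 90.9%, Campus A 4/5 = 80.0% → the downtown campus
Part-time: the downtown campus 34/109 = 31.2%, Campus A 29/141 = 20.6% → the downtown campus
Overall: the downtown campus 44/120 = 36.7%, Campus A 33/146 = 22.6% → the downtown campus
The downtown campus wins overall and in every enrollment group — no reversal.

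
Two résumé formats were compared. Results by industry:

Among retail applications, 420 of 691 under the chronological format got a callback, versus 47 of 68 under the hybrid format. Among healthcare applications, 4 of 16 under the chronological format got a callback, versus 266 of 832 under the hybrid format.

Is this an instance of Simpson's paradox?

Retail: the chronological format 420/691 = 60.8%, the hybrid format 47/68 = 69.1% → the hybrid format
Healthcare: the chronological format 4/16 = 25.0%, the hybrid format 266/832 = 32.0% → the hybrid format
Overall: the chronological format 424/707 = 60.0%, the hybrid format 313/900 = 34.8% → the chronological format
The hybrid format wins each industry group but the chronological format wins overall — the comparison reverses. The hybrid format's applications skew toward healthcare, which has a lower base rate.

Yes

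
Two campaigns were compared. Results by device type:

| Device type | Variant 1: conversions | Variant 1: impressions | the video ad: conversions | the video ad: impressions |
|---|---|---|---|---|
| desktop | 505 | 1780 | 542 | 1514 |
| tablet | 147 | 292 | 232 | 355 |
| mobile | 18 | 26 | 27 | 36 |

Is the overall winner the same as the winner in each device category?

Desktop: Variant 1 505/1780 = 28.4%, the video ad 542/1514 = 35.8% → the video ad
Tablet: Variant 1 147/292 = 50.3%, the video ad 232/355 = 65.4% → the video ad
Mobile: Variant 1 18/26 = 69.2%, the video ad 27/36 = 75.0% → the video ad
Overall: Variant 1 670/2098 = 31.9%, the video ad 801/1905 = 42.0% → the video ad
The video ad wins overall and in every device group — no reversal.

Yes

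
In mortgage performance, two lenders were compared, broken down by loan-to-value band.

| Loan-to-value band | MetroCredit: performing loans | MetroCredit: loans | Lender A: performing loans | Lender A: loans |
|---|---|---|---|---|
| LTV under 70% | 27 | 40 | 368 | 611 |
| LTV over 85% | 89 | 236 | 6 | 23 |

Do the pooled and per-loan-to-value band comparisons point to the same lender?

No

LTV under 70%: MetroCredit 27/40 = 67.5%, Lender A 368/611 = 60.2% → MetroCredit
LTV over 85%: MetroCredit 89/236 = 37.7%, Lender A 6/23 = 26.1% → MetroCredit
Overall: MetroCredit 116/276 = 42.0%, Lender A 374/634 = 59.0% → Lender A
MetroCredit wins each loan-to-value group but Lender A wins overall — the comparison reverses. MetroCredit's loans skew toward LTV over 85%, which has a lower base rate.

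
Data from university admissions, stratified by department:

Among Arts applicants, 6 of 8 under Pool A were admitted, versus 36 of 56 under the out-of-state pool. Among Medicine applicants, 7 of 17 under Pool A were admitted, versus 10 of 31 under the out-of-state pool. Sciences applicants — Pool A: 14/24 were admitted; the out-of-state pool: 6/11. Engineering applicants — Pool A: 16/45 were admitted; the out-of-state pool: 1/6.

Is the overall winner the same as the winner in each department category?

Arts: Pool A 6/8 = 75.0%, the out-of-state pool 36/56 = 64.3% → Pool A
Medicine: Pool A 7/17 = 41.2%, the out-of-state pool 10/31 = 32.3% → Pool A
Sciences: Pool A 14/24 = 58.3%, the out-of-state pool 6/11 = 54.5% → Pool A
Engineering: Pool A 16/45 = 35.6%, the out-of-state pool 1/6 = 16.7% → Pool A
Overall: Pool A 43/94 = 45.7%, the out-of-state pool 53/104 = 51.0% → the out-of-state pool
Pool A wins each department group but the out-of-state pool wins overall — the comparison reverses. Pool A's applicants skew toward Engineering, which has a lower base rate.

No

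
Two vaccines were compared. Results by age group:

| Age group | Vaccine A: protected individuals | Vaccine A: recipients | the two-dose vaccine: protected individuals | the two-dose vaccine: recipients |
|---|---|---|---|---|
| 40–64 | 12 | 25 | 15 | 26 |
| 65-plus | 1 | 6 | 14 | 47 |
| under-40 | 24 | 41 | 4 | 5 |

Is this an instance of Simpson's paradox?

40–64: Vaccine A 12/25 = 48.0%, the two-dose vaccine 15/26 = 57.7% → the two-dose vaccine
65-plus: Vaccine A 1/6 = 16.7%, the two-dose vaccine 14/47 = 29.8% → the two-dose vaccine
Under-40: Vaccine A 24/41 = 58.5%, the two-dose vaccine 4/5 = 80.0% → the two-dose vaccine
Overall: Vaccine A 37/72 = 51.4%, the two-dose vaccine 33/78 = 42.3% → Vaccine A
The two-dose vaccine wins each age group but Vaccine A wins overall — the comparison reverses. The two-dose vaccine's recipients skew toward 65-plus, which has a lower base rate.

Yes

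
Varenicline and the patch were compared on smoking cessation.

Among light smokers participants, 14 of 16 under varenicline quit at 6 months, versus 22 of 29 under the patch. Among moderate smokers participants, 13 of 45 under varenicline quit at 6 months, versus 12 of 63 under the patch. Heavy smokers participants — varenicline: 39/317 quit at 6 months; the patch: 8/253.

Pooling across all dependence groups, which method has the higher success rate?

varenicline

Light smokers: varenicline 14/16 = 87.5%, the patch 22/29 = 75.9% → varenicline
Moderate smokers: varenicline 13/45 = 28.9%, the patch 12/63 = 19.0% → varenicline
Heavy smokers: varenicline 39/317 = 12.3%, the patch 8/253 = 3.2% → varenicline
Overall: varenicline 66/378 = 17.5%, the patch 42/345 = 12.2% → varenicline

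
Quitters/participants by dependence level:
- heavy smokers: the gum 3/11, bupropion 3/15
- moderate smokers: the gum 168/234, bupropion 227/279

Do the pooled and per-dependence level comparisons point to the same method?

Heavy smokers: the gum 3/11 = 27.3%, bupropion 3/15 = 20.0% → the gum
Moderate smokers: the gum 168/234 = 71.8%, bupropion 227/279 = 81.4% → bupropion
Overall: the gum 171/245 = 69.8%, bupropion 230/294 = 78.2% → bupropion
Neither sweeps: the gum wins 1 of 2 groups, bupropion wins 1. Bupropion wins overall but not every group — no Simpson reversal.

No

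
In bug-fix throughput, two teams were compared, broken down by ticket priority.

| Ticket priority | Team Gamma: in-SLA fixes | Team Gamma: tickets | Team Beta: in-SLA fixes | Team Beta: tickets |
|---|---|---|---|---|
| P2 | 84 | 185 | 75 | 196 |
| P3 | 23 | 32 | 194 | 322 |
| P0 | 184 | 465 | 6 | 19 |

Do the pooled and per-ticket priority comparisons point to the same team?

No

P2: Team Gamma 84/185 = 45.4%, Team Beta 75/196 = 38.3% → Team Gamma
P3: Team Gamma 23/32 = 71.9%, Team Beta 194/322 = 60.2% → Team Gamma
P0: Team Gamma 184/465 = 39.6%, Team Beta 6/19 = 31.6% → Team Gamma
Overall: Team Gamma 291/682 = 42.7%, Team Beta 275/537 = 51.2% → Team Beta
Team Gamma wins each ticket group but Team Beta wins overall — the comparison reverses. Team Gamma's tickets skew toward P0, which has a lower base rate.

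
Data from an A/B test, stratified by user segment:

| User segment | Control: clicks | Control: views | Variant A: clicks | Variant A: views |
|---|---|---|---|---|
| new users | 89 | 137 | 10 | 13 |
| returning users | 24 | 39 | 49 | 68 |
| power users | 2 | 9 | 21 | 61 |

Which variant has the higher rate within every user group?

Variant A

New users: Control 89/137 = 65.0%, Variant A 10/13 = 76.9% → Variant A
Returning users: Control 24/39 = 61.5%, Variant A 49/68 = 72.1% → Variant A
Power users: Control 2/9 = 22.2%, Variant A 21/61 = 34.4% → Variant A
Variant A has the higher rate in all 3 groups.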